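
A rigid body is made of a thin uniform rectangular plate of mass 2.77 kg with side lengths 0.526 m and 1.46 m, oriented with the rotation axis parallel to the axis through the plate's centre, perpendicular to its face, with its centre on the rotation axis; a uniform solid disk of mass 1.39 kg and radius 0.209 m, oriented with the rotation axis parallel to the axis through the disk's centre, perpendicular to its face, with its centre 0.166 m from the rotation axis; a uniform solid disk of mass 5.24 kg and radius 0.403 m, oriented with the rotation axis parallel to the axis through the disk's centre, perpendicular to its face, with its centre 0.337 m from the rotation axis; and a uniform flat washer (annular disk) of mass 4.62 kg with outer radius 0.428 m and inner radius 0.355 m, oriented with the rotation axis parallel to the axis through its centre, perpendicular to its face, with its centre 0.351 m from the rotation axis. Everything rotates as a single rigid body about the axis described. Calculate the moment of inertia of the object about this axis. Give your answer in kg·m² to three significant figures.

2.93

Rectangular plate: I_cm = (1/12)M(a²+b²) = (1/12)(2.77)[(0.526)² + (1.46)²] = 0.55591 kg·m²; axis through the centre, so I = 0.55591 kg·m².
Solid disk: I_cm = (1/2)MR² = (1/2)(1.39)(0.209)² = 0.030358 kg·m²; centre at d = 0.166 m, so the parallel axis theorem gives I = 0.030358 + (1.39)(0.166)² = 0.068661 kg·m².
Solid disk: I_cm = (1/2)MR² = (1/2)(5.24)(0.403)² = 0.42551 kg·m²; centre at d = 0.337 m, so the parallel axis theorem gives I = 0.42551 + (5.24)(0.337)² = 1.0206 kg·m².
Annular disk: I_cm = (1/2)M(R²+r²) = (1/2)(4.62)[(0.428)² + (0.355)²] = 0.71427 kg·m²; centre at d = 0.351 m, so the parallel axis theorem gives I = 0.71427 + (4.62)(0.351)² = 1.2835 kg·m².
Total I = 0.55591 + 0.068661 + 1.0206 + 1.2835 = 2.9286 kg·m².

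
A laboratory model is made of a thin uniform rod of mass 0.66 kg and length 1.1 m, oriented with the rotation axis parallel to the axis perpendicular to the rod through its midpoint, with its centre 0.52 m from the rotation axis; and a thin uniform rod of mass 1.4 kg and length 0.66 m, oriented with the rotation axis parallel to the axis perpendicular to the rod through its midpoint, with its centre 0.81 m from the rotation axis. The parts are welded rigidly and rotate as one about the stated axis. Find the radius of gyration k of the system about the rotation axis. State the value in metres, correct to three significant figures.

Thin rod: I_cm = (1/12)ML² = (1/12)(0.66)(1.1)² = 0.06655 kg·m²; centre at d = 0.52 m, so the parallel axis theorem gives I = 0.06655 + (0.66)(0.52)² = 0.24501 kg·m².
Thin rod: I_cm = (1/12)ML² = (1/12)(1.4)(0.66)² = 0.05082 kg·m²; centre at d = 0.81 m, so the parallel axis theorem gives I = 0.05082 + (1.4)(0.81)² = 0.96936 kg·m².
Total I = 1.2144 kg·m²; total mass M = 2.06 kg.
k = √(I/M) = √(1.2144/2.06) = 0.76779 m.

0.768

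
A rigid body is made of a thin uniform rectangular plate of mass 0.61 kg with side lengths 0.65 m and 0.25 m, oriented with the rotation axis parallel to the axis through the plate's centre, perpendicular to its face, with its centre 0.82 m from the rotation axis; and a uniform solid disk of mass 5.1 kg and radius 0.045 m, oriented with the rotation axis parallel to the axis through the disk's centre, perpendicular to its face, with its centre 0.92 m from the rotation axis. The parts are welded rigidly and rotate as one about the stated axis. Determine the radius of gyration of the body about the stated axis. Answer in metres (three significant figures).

Rectangular plate: I_cm = (1/12)M(a²+b²) = (1/12)(0.61)[(0.65)² + (0.25)²] = 0.024654 kg m^2; centre at d = 0.82 m, so the parallel axis theorem gives I = 0.024654 + (0.61)(0.82)² = 0.43482 kg m^2.
Solid disk: I_cm = (1/2)MR² = (1/2)(5.1)(0.045)² = 0.0051637 kg m^2; centre at d = 0.92 m, so the parallel axis theorem gives I = 0.0051637 + (5.1)(0.92)² = 4.3218 kg m^2.
Total I = 4.7566 kg m^2; total mass M = 5.71 kg.
k = √(I/M) = √(4.7566/5.71) = 0.91271 m.

0.913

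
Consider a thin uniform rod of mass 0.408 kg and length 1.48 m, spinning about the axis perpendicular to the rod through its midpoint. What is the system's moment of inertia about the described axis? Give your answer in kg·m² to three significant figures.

0.0745

I_cm = (1/12)ML² = (1/12)(0.408)(1.48)² = 0.074474 kg·m²; axis through the centre, so I = 0.074474 kg·m².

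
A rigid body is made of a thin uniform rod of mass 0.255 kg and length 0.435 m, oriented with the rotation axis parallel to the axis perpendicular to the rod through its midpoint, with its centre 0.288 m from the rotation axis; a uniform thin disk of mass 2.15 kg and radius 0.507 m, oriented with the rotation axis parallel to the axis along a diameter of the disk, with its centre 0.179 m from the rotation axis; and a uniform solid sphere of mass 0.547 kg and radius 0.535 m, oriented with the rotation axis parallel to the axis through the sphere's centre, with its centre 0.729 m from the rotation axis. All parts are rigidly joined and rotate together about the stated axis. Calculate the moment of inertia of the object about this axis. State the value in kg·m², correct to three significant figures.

0.586

Thin rod: I_cm = (1/12)ML² = (1/12)(0.255)(0.435)² = 0.004021 kg·m²; centre at d = 0.288 m, so I = I_cm + Md² gives I = 0.004021 + (0.255)(0.288)² = 0.025172 kg·m².
Thin disk: I_cm = (1/4)MR² = (1/4)(2.15)(0.507)² = 0.13816 kg·m²; centre at d = 0.179 m, so I = I_cm + Md² gives I = 0.13816 + (2.15)(0.179)² = 0.20705 kg·m².
Solid sphere: I_cm = (2/5)MR² = (2/5)(0.547)(0.535)² = 0.062626 kg·m²; centre at d = 0.729 m, so I = I_cm + Md² gives I = 0.062626 + (0.547)(0.729)² = 0.35332 kg·m².
Total I = 0.025172 + 0.20705 + 0.35332 = 0.58555 kg·m².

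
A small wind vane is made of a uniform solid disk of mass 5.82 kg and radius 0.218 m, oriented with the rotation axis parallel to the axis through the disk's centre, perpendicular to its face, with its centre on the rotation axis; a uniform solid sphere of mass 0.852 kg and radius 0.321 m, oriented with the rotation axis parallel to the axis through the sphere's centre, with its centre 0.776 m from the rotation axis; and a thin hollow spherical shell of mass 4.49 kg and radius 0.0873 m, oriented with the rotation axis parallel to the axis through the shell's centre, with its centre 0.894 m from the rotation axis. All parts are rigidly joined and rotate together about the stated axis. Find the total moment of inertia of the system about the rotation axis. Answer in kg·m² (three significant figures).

Solid disk: I_cm = (1/2)MR² = (1/2)(5.82)(0.218)² = 0.13829 kg·m²; axis through the centre, so I = 0.13829 kg·m².
Solid sphere: I_cm = (2/5)MR² = (2/5)(0.852)(0.321)² = 0.035116 kg·m²; centre at d = 0.776 m, so I = I_cm + Md² gives I = 0.035116 + (0.852)(0.776)² = 0.54817 kg·m².
Spherical shell: I_cm = (2/3)MR² = (2/3)(4.49)(0.0873)² = 0.022813 kg·m²; centre at d = 0.894 m, so I = I_cm + Md² gives I = 0.022813 + (4.49)(0.894)² = 3.6114 kg·m².
Total I = 0.13829 + 0.54817 + 3.6114 = 4.2978 kg·m².

4.30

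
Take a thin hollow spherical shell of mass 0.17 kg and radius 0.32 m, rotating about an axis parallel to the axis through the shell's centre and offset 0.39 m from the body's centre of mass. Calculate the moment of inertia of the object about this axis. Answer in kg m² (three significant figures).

0.0375

I_cm = (2/3)MR² = (2/3)(0.17)(0.32)² = 0.011605 kg m²; centre at d = 0.39 m, so the parallel axis theorem gives I = 0.011605 + (0.17)(0.39)² = 0.037462 kg m².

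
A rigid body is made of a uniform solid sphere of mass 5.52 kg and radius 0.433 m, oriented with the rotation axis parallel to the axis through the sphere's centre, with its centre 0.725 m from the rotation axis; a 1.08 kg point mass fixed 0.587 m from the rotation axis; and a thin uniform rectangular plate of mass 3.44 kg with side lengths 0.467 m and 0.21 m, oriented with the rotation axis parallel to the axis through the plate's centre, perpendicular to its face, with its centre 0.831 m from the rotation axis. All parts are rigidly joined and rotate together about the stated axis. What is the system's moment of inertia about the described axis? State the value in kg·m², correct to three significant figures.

6.14

Solid sphere: I_cm = (2/5)MR² = (2/5)(5.52)(0.433)² = 0.41398 kg·m²; centre at d = 0.725 m, so I = I_cm + Md² gives I = 0.41398 + (5.52)(0.725)² = 3.3154 kg·m².
Point mass: I_cm = 0; centre at d = 0.587 m, so I = I_cm + Md² gives I = 0 + (1.08)(0.587)² = 0.37213 kg·m².
Rectangular plate: I_cm = (1/12)M(a²+b²) = (1/12)(3.44)[(0.467)² + (0.21)²] = 0.075161 kg·m²; centre at d = 0.831 m, so I = I_cm + Md² gives I = 0.075161 + (3.44)(0.831)² = 2.4507 kg·m².
Total I = 3.3154 + 0.37213 + 2.4507 = 6.1383 kg·m².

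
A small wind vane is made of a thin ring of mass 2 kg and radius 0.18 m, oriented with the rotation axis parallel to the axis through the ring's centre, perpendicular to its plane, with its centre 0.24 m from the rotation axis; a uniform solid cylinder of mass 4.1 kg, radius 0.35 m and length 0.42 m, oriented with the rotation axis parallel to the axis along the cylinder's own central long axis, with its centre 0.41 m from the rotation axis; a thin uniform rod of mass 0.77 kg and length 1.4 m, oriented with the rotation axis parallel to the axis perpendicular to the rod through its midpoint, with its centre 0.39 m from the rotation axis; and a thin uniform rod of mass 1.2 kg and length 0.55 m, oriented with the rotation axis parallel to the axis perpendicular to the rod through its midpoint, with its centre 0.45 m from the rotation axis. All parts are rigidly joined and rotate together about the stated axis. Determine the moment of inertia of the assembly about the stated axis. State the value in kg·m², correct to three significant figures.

Thin ring: I_cm = MR² = (2)(0.18)² = 0.0648 kg·m²; centre at d = 0.24 m, so I = I_cm + Md² gives I = 0.0648 + (2)(0.24)² = 0.18 kg·m².
Solid cylinder: I_cm = (1/2)MR² = (1/2)(4.1)(0.35)² = 0.25112 kg·m²; centre at d = 0.41 m, so I = I_cm + Md² gives I = 0.25112 + (4.1)(0.41)² = 0.94033 kg·m².
Thin rod: I_cm = (1/12)ML² = (1/12)(0.77)(1.4)² = 0.12577 kg·m²; centre at d = 0.39 m, so I = I_cm + Md² gives I = 0.12577 + (0.77)(0.39)² = 0.24288 kg·m².
Thin rod: I_cm = (1/12)ML² = (1/12)(1.2)(0.55)² = 0.03025 kg·m²; centre at d = 0.45 m, so I = I_cm + Md² gives I = 0.03025 + (1.2)(0.45)² = 0.27325 kg·m².
Total I = 0.18 + 0.94033 + 0.24288 + 0.27325 = 1.6365 kg·m².

1.64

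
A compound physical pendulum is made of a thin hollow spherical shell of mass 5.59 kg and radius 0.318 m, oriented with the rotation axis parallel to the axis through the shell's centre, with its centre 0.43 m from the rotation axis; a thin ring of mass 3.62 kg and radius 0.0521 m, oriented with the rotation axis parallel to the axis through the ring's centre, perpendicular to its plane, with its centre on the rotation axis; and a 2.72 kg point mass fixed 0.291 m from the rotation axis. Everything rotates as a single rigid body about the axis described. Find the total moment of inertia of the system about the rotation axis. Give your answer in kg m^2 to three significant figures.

Spherical shell: I_cm = (2/3)MR² = (2/3)(5.59)(0.318)² = 0.37686 kg m^2; centre at d = 0.43 m, so the parallel axis theorem gives I = 0.37686 + (5.59)(0.43)² = 1.4104 kg m^2.
Thin ring: I_cm = MR² = (3.62)(0.0521)² = 0.0098262 kg m^2; axis through the centre, so I = 0.0098262 kg m^2.
Point mass: I_cm = 0; centre at d = 0.291 m, so the parallel axis theorem gives I = 0 + (2.72)(0.291)² = 0.23033 kg m^2.
Total I = 1.4104 + 0.0098262 + 0.23033 = 1.6506 kg m^2.

1.65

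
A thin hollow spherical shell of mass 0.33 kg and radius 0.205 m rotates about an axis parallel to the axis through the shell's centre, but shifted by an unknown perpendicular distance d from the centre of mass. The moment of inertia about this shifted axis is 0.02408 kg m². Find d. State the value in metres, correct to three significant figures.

0.212

About the centre-of-mass axis, I_cm = (2/3)MR² = (2/3)(0.33)(0.205)² = 0.0092455 kg m².
Parallel axis theorem: I = I_cm + Md², so Md² = 0.02408 − 0.0092455 = 0.014835 kg m².
d = √(0.014835 / 0.33) = 0.21202 m.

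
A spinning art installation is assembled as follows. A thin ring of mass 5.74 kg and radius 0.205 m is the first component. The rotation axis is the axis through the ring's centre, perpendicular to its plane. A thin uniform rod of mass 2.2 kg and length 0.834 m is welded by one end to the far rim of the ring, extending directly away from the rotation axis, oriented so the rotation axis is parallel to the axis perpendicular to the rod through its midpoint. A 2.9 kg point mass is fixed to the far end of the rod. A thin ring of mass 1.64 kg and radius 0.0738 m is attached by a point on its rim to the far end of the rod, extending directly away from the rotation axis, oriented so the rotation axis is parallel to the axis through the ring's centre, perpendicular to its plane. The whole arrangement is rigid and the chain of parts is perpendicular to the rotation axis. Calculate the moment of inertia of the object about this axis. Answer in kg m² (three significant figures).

6.39

Thin ring: I_cm = MR² = (5.74)(0.205)² = 0.24122 kg m²; axis through the centre, so I = 0.24122 kg m².
Thin rod: I_cm = (1/12)ML² = (1/12)(2.2)(0.834)² = 0.12752 kg m²; centre at d = 0.205 + 0.417 = 0.622 m, so I = I_cm + Md² gives I = 0.12752 + (2.2)(0.622)² = 0.97866 kg m².
Point mass: I_cm = 0; centre at d = 0.205 + 0.417 + 0.417 = 1.039 m, so I = I_cm + Md² gives I = 0 + (2.9)(1.039)² = 3.1306 kg m².
Thin ring: I_cm = MR² = (1.64)(0.0738)² = 0.0089322 kg m²; centre at d = 0.205 + 0.417 + 0.417 + 0.0738 = 1.1128 m, so I = I_cm + Md² gives I = 0.0089322 + (1.64)(1.1128)² = 2.0398 kg m².
Total I = 0.24122 + 0.97866 + 3.1306 + 2.0398 = 6.3903 kg m².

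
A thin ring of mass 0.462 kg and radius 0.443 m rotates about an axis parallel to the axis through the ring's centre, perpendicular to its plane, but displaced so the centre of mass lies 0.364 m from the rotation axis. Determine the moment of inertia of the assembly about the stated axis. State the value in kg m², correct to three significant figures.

I_cm = MR² = (0.462)(0.443)² = 0.090667 kg m²; centre at d = 0.364 m, so I = I_cm + Md² gives I = 0.090667 + (0.462)(0.364)² = 0.15188 kg m².

0.152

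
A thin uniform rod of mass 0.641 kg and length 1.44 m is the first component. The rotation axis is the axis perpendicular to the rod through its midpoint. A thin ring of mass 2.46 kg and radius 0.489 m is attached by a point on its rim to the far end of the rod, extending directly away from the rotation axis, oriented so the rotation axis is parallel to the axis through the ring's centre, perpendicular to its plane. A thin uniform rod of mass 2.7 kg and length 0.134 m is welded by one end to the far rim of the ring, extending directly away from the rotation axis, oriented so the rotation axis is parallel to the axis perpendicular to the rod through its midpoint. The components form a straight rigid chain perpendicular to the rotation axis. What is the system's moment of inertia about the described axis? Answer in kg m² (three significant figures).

Thin rod: I_cm = (1/12)ML² = (1/12)(0.641)(1.44)² = 0.11076 kg m²; axis through the centre, so I = 0.11076 kg m².
Thin ring: I_cm = MR² = (2.46)(0.489)² = 0.58824 kg m²; centre at d = 0.72 + 0.489 = 1.209 m, so the parallel axis theorem gives I = 0.58824 + (2.46)(1.209)² = 4.184 kg m².
Thin rod: I_cm = (1/12)ML² = (1/12)(2.7)(0.134)² = 0.0040401 kg m²; centre at d = 0.72 + 0.489 + 0.489 + 0.067 = 1.765 m, so the parallel axis theorem gives I = 0.0040401 + (2.7)(1.765)² = 8.4151 kg m².
Total I = 0.11076 + 4.184 + 8.4151 = 12.71 kg m².

12.7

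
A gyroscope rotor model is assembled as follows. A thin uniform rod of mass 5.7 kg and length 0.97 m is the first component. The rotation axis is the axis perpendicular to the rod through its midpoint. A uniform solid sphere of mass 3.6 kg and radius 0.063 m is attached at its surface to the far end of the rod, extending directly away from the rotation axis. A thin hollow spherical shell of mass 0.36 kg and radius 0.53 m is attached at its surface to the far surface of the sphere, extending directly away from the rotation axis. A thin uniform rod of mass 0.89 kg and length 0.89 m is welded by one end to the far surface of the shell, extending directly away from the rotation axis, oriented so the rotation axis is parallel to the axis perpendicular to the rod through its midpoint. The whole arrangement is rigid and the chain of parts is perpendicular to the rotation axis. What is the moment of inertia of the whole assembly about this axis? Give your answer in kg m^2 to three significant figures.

Thin rod: I_cm = (1/12)ML² = (1/12)(5.7)(0.97)² = 0.44693 kg m^2; axis through the centre, so I = 0.44693 kg m^2.
Solid sphere: I_cm = (2/5)MR² = (2/5)(3.6)(0.063)² = 0.0057154 kg m^2; centre at d = 0.485 + 0.063 = 0.548 m, so the parallel axis theorem gives I = 0.0057154 + (3.6)(0.548)² = 1.0868 kg m^2.
Spherical shell: I_cm = (2/3)MR² = (2/3)(0.36)(0.53)² = 0.067416 kg m^2; centre at d = 0.485 + 0.063 + 0.063 + 0.53 = 1.141 m, so the parallel axis theorem gives I = 0.067416 + (0.36)(1.141)² = 0.53609 kg m^2.
Thin rod: I_cm = (1/12)ML² = (1/12)(0.89)(0.89)² = 0.058747 kg m^2; centre at d = 0.485 + 0.063 + 0.063 + 0.53 + 0.53 + 0.445 = 2.116 m, so the parallel axis theorem gives I = 0.058747 + (0.89)(2.116)² = 4.0437 kg m^2.
Total I = 0.44693 + 1.0868 + 0.53609 + 4.0437 = 6.1135 kg m^2.

6.11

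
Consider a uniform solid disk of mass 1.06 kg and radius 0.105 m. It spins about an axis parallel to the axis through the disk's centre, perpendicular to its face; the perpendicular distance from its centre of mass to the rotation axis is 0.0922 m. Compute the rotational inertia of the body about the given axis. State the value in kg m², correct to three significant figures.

0.0149

I_cm = (1/2)MR² = (1/2)(1.06)(0.105)² = 0.0058432 kg m²; centre at d = 0.0922 m, so the parallel axis theorem gives I = 0.0058432 + (1.06)(0.0922)² = 0.014854 kg m².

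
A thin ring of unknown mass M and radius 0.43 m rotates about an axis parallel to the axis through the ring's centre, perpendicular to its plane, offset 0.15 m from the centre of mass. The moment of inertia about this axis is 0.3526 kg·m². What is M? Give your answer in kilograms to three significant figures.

I = I_cm + Md² = MR² + Md² = M·[1·(0.43)² + (0.15)²] = M·0.2074.
So M = 0.3526 / 0.2074 = 1.7001 kg.

1.70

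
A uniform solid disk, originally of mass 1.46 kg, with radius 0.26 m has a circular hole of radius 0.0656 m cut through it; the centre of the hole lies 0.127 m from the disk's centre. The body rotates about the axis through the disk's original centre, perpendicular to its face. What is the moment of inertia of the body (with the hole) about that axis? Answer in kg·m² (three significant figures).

0.0476

Unpierced body about its centre: I₀ = (1/2)MR² = (1/2)(1.46)(0.26)² = 0.049348 kg·m².
The removed disk has mass m = M·(r/R)² = (1.46)(0.0656/0.26)² = 0.092942 kg (same uniform areal density).
Its moment of inertia about the rotation axis (parallel-axis theorem): I_hole = (1/2)mr² + md² = (1/2)(0.092942)(0.0656)² + (0.092942)(0.127)² = 0.0016991 kg·m².
Treating the hole as negative mass, I = I₀ − I_hole = 0.049348 − 0.0016991 = 0.047649 kg·m².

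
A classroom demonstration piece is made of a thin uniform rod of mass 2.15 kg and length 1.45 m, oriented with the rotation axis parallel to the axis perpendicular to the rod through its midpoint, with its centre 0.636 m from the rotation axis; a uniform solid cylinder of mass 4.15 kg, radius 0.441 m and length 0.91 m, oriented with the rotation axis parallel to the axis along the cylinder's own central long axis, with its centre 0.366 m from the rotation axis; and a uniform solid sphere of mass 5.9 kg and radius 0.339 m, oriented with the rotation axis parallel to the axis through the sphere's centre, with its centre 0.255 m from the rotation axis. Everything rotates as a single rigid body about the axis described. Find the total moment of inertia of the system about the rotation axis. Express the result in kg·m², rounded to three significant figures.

2.86

Thin rod: I_cm = (1/12)ML² = (1/12)(2.15)(1.45)² = 0.3767 kg·m²; centre at d = 0.636 m, so I = I_cm + Md² gives I = 0.3767 + (2.15)(0.636)² = 1.2464 kg·m².
Solid cylinder: I_cm = (1/2)MR² = (1/2)(4.15)(0.441)² = 0.40355 kg·m²; centre at d = 0.366 m, so I = I_cm + Md² gives I = 0.40355 + (4.15)(0.366)² = 0.95947 kg·m².
Solid sphere: I_cm = (2/5)MR² = (2/5)(5.9)(0.339)² = 0.27121 kg·m²; centre at d = 0.255 m, so I = I_cm + Md² gives I = 0.27121 + (5.9)(0.255)² = 0.65486 kg·m².
Total I = 1.2464 + 0.95947 + 0.65486 = 2.8607 kg·m².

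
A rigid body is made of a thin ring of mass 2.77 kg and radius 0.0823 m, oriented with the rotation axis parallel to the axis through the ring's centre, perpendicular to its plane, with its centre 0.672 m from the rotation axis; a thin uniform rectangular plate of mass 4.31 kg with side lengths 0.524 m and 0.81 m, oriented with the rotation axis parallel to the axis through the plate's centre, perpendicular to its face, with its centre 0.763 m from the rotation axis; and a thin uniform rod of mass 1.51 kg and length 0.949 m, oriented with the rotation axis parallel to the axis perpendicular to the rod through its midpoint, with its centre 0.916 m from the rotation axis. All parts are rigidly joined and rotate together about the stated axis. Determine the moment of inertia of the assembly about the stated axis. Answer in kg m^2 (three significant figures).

5.49

Thin ring: I_cm = MR² = (2.77)(0.0823)² = 0.018762 kg m^2; centre at d = 0.672 m, so the parallel axis theorem gives I = 0.018762 + (2.77)(0.672)² = 1.2696 kg m^2.
Rectangular plate: I_cm = (1/12)M(a²+b²) = (1/12)(4.31)[(0.524)² + (0.81)²] = 0.33427 kg m^2; centre at d = 0.763 m, so the parallel axis theorem gives I = 0.33427 + (4.31)(0.763)² = 2.8434 kg m^2.
Thin rod: I_cm = (1/12)ML² = (1/12)(1.51)(0.949)² = 0.11333 kg m^2; centre at d = 0.916 m, so the parallel axis theorem gives I = 0.11333 + (1.51)(0.916)² = 1.3803 kg m^2.
Total I = 1.2696 + 2.8434 + 1.3803 = 5.4934 kg m^2.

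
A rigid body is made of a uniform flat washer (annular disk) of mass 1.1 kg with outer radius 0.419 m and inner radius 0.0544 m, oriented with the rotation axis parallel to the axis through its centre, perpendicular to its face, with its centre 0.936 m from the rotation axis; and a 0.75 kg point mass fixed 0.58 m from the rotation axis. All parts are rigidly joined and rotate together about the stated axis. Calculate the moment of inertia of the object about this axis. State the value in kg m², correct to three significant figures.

Annular disk: I_cm = (1/2)M(R²+r²) = (1/2)(1.1)[(0.419)² + (0.0544)²] = 0.098186 kg m²; centre at d = 0.936 m, so the parallel axis theorem gives I = 0.098186 + (1.1)(0.936)² = 1.0619 kg m².
Point mass: I_cm = 0; centre at d = 0.58 m, so the parallel axis theorem gives I = 0 + (0.75)(0.58)² = 0.2523 kg m².
Total I = 1.0619 + 0.2523 = 1.3142 kg m².

1.31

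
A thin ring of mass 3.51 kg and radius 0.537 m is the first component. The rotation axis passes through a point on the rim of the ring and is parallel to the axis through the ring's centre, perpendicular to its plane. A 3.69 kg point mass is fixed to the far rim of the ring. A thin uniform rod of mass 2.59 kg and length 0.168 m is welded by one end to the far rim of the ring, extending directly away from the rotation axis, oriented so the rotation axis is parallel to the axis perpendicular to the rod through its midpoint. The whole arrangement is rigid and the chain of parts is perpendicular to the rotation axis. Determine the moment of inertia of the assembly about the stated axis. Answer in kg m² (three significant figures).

9.76

Thin ring: I_cm = MR² = (3.51)(0.537)² = 1.0122 kg m²; centre at d = 0.537 m, so I = I_cm + Md² gives I = 1.0122 + (3.51)(0.537)² = 2.0244 kg m².
Point mass: I_cm = 0; centre at d = 0.537 + 0.537 = 1.074 m, so I = I_cm + Md² gives I = 0 + (3.69)(1.074)² = 4.2563 kg m².
Thin rod: I_cm = (1/12)ML² = (1/12)(2.59)(0.168)² = 0.0060917 kg m²; centre at d = 0.537 + 0.537 + 0.084 = 1.158 m, so I = I_cm + Md² gives I = 0.0060917 + (2.59)(1.158)² = 3.4792 kg m².
Total I = 2.0244 + 4.2563 + 3.4792 = 9.7599 kg m².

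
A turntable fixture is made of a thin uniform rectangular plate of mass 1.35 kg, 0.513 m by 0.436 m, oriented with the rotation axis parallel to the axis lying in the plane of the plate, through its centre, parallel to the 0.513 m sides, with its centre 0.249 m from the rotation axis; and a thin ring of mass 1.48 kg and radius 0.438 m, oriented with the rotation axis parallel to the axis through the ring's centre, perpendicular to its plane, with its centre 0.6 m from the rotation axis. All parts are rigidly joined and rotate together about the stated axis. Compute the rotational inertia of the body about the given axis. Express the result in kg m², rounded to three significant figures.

Rectangular plate: I_cm = (1/12)Mb² = (1/12)(1.35)(0.436)² = 0.021386 kg m²; centre at d = 0.249 m, so the parallel axis theorem gives I = 0.021386 + (1.35)(0.249)² = 0.10509 kg m².
Thin ring: I_cm = MR² = (1.48)(0.438)² = 0.28393 kg m²; centre at d = 0.6 m, so the parallel axis theorem gives I = 0.28393 + (1.48)(0.6)² = 0.81673 kg m².
Total I = 0.10509 + 0.81673 = 0.92182 kg m².

0.922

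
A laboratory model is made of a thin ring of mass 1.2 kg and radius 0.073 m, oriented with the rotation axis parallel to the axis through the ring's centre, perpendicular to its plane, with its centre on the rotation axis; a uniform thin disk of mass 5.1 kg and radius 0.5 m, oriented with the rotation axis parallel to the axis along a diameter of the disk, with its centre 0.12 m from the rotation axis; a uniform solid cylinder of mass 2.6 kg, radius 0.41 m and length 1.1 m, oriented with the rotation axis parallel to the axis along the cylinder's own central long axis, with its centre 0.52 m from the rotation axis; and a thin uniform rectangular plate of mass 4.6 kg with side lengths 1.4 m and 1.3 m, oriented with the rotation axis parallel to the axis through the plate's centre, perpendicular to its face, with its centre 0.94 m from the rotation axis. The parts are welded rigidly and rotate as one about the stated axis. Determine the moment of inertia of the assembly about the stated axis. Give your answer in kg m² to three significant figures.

Thin ring: I_cm = MR² = (1.2)(0.073)² = 0.0063948 kg m²; axis through the centre, so I = 0.0063948 kg m².
Thin disk: I_cm = (1/4)MR² = (1/4)(5.1)(0.5)² = 0.31875 kg m²; centre at d = 0.12 m, so the parallel axis theorem gives I = 0.31875 + (5.1)(0.12)² = 0.39219 kg m².
Solid cylinder: I_cm = (1/2)MR² = (1/2)(2.6)(0.41)² = 0.21853 kg m²; centre at d = 0.52 m, so the parallel axis theorem gives I = 0.21853 + (2.6)(0.52)² = 0.92157 kg m².
Rectangular plate: I_cm = (1/12)M(a²+b²) = (1/12)(4.6)[(1.4)² + (1.3)²] = 1.3992 kg m²; centre at d = 0.94 m, so the parallel axis theorem gives I = 1.3992 + (4.6)(0.94)² = 5.4637 kg m².
Total I = 0.0063948 + 0.39219 + 0.92157 + 5.4637 = 6.7839 kg m².

6.78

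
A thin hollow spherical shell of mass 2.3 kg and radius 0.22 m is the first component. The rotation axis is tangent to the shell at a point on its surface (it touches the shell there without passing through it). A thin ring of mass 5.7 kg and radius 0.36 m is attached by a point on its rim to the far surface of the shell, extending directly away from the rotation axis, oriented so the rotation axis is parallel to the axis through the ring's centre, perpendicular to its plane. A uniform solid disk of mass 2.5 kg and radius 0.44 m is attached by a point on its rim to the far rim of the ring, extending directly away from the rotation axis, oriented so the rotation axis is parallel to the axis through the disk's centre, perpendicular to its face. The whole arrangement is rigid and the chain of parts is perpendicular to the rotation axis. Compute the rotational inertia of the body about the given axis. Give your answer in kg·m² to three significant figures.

Spherical shell: I_cm = (2/3)MR² = (2/3)(2.3)(0.22)² = 0.074213 kg·m²; centre at d = 0.22 m, so I = I_cm + Md² gives I = 0.074213 + (2.3)(0.22)² = 0.18553 kg·m².
Thin ring: I_cm = MR² = (5.7)(0.36)² = 0.73872 kg·m²; centre at d = 0.22 + 0.22 + 0.36 = 0.8 m, so I = I_cm + Md² gives I = 0.73872 + (5.7)(0.8)² = 4.3867 kg·m².
Solid disk: I_cm = (1/2)MR² = (1/2)(2.5)(0.44)² = 0.242 kg·m²; centre at d = 0.22 + 0.22 + 0.36 + 0.36 + 0.44 = 1.6 m, so I = I_cm + Md² gives I = 0.242 + (2.5)(1.6)² = 6.642 kg·m².
Total I = 0.18553 + 4.3867 + 6.642 = 11.214 kg·m².

11.2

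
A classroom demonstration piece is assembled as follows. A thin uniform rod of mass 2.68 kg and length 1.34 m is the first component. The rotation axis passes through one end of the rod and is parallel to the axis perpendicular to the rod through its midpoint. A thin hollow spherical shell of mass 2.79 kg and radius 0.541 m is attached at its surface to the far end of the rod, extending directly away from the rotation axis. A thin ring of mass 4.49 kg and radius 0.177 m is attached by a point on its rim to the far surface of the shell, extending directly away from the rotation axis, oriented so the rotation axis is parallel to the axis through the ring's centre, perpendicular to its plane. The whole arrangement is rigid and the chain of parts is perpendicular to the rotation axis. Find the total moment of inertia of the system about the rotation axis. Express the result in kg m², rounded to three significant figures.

42.5

Thin rod: I_cm = (1/12)ML² = (1/12)(2.68)(1.34)² = 0.40102 kg m²; centre at d = 0.67 m, so I = I_cm + Md² gives I = 0.40102 + (2.68)(0.67)² = 1.6041 kg m².
Spherical shell: I_cm = (2/3)MR² = (2/3)(2.79)(0.541)² = 0.54439 kg m²; centre at d = 0.67 + 0.67 + 0.541 = 1.881 m, so I = I_cm + Md² gives I = 0.54439 + (2.79)(1.881)² = 10.416 kg m².
Thin ring: I_cm = MR² = (4.49)(0.177)² = 0.14067 kg m²; centre at d = 0.67 + 0.67 + 0.541 + 0.541 + 0.177 = 2.599 m, so I = I_cm + Md² gives I = 0.14067 + (4.49)(2.599)² = 30.47 kg m².
Total I = 1.6041 + 10.416 + 30.47 = 42.49 kg m².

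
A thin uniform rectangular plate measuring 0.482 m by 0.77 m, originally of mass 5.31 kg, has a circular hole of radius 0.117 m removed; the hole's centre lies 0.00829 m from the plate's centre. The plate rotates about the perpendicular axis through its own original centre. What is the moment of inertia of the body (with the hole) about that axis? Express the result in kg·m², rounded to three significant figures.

Unpierced body about its centre: I₀ = (1/12)M(a²+b²) = (1/12)(5.31)[(0.482)² + (0.77)²] = 0.36516 kg·m².
The removed disk has mass m = M·πr²/(ab) = (5.31)·π(0.117)²/(0.482·0.77) = 0.61529 kg (same uniform areal density).
Its moment of inertia about the rotation axis (parallel-axis theorem): I_hole = (1/2)mr² + md² = (1/2)(0.61529)(0.117)² + (0.61529)(0.00829)² = 0.0042536 kg·m².
Treating the hole as negative mass, I = I₀ − I_hole = 0.36516 − 0.0042536 = 0.36091 kg·m².

0.361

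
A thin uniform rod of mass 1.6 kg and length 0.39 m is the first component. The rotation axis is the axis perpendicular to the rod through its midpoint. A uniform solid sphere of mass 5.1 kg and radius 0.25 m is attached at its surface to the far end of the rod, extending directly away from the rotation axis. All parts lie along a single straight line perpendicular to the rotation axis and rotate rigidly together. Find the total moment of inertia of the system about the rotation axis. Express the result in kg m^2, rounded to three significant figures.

Thin rod: I_cm = (1/12)ML² = (1/12)(1.6)(0.39)² = 0.02028 kg m^2; axis through the centre, so I = 0.02028 kg m^2.
Solid sphere: I_cm = (2/5)MR² = (2/5)(5.1)(0.25)² = 0.1275 kg m^2; centre at d = 0.195 + 0.25 = 0.445 m, so the parallel axis theorem gives I = 0.1275 + (5.1)(0.445)² = 1.1374 kg m^2.
Total I = 0.02028 + 1.1374 = 1.1577 kg m^2.

1.16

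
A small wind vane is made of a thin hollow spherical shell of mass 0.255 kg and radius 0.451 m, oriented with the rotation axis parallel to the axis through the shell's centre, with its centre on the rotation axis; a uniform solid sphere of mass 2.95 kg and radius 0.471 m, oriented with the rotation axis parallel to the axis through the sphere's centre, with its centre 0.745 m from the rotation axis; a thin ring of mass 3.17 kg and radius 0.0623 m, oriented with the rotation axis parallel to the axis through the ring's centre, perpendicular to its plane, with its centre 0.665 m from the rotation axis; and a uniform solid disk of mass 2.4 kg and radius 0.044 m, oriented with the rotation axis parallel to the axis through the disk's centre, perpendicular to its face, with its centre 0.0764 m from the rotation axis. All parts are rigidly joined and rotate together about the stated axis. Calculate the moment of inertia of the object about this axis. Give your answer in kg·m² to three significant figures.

Spherical shell: I_cm = (2/3)MR² = (2/3)(0.255)(0.451)² = 0.034578 kg·m²; axis through the centre, so I = 0.034578 kg·m².
Solid sphere: I_cm = (2/5)MR² = (2/5)(2.95)(0.471)² = 0.26177 kg·m²; centre at d = 0.745 m, so I = I_cm + Md² gives I = 0.26177 + (2.95)(0.745)² = 1.8991 kg·m².
Thin ring: I_cm = MR² = (3.17)(0.0623)² = 0.012304 kg·m²; centre at d = 0.665 m, so I = I_cm + Md² gives I = 0.012304 + (3.17)(0.665)² = 1.4142 kg·m².
Solid disk: I_cm = (1/2)MR² = (1/2)(2.4)(0.044)² = 0.0023232 kg·m²; centre at d = 0.0764 m, so I = I_cm + Md² gives I = 0.0023232 + (2.4)(0.0764)² = 0.016332 kg·m².
Total I = 0.034578 + 1.8991 + 1.4142 + 0.016332 = 3.3642 kg·m².

3.36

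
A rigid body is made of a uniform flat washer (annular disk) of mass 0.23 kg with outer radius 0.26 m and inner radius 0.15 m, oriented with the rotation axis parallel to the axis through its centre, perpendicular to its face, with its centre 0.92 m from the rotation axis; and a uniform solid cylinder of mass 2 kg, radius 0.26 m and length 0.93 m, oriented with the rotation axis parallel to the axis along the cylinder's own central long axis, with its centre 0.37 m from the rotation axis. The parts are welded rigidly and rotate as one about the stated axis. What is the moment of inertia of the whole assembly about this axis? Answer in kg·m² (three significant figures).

Annular disk: I_cm = (1/2)M(R²+r²) = (1/2)(0.23)[(0.26)² + (0.15)²] = 0.010362 kg·m²; centre at d = 0.92 m, so I = I_cm + Md² gives I = 0.010362 + (0.23)(0.92)² = 0.20503 kg·m².
Solid cylinder: I_cm = (1/2)MR² = (1/2)(2)(0.26)² = 0.0676 kg·m²; centre at d = 0.37 m, so I = I_cm + Md² gives I = 0.0676 + (2)(0.37)² = 0.3414 kg·m².
Total I = 0.20503 + 0.3414 = 0.54643 kg·m².

0.546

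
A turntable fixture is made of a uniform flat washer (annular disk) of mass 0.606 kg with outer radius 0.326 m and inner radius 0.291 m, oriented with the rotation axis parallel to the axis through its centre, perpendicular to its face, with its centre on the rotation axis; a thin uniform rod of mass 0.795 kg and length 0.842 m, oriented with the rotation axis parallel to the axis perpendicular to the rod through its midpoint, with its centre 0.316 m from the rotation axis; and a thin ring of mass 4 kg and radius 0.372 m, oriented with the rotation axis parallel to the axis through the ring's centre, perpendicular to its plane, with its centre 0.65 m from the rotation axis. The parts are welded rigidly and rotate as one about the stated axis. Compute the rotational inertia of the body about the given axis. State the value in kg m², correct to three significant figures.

2.43

Annular disk: I_cm = (1/2)M(R²+r²) = (1/2)(0.606)[(0.326)² + (0.291)²] = 0.05786 kg m²; axis through the centre, so I = 0.05786 kg m².
Thin rod: I_cm = (1/12)ML² = (1/12)(0.795)(0.842)² = 0.046969 kg m²; centre at d = 0.316 m, so I = I_cm + Md² gives I = 0.046969 + (0.795)(0.316)² = 0.12635 kg m².
Thin ring: I_cm = MR² = (4)(0.372)² = 0.55354 kg m²; centre at d = 0.65 m, so I = I_cm + Md² gives I = 0.55354 + (4)(0.65)² = 2.2435 kg m².
Total I = 0.05786 + 0.12635 + 2.2435 = 2.4278 kg m².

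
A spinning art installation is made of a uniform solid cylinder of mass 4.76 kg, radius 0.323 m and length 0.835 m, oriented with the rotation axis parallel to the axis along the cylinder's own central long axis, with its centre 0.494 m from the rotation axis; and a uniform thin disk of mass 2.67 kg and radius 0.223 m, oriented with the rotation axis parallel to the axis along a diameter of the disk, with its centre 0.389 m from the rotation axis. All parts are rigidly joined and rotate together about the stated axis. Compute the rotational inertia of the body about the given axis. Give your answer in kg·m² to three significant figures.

1.85

Solid cylinder: I_cm = (1/2)MR² = (1/2)(4.76)(0.323)² = 0.2483 kg·m²; centre at d = 0.494 m, so the parallel axis theorem gives I = 0.2483 + (4.76)(0.494)² = 1.4099 kg·m².
Thin disk: I_cm = (1/4)MR² = (1/4)(2.67)(0.223)² = 0.033194 kg·m²; centre at d = 0.389 m, so the parallel axis theorem gives I = 0.033194 + (2.67)(0.389)² = 0.43722 kg·m².
Total I = 1.4099 + 0.43722 = 1.8471 kg·m².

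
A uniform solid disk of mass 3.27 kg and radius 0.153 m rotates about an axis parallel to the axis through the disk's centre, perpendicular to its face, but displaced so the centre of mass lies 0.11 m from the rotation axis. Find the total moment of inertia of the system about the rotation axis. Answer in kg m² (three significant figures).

0.0778

I_cm = (1/2)MR² = (1/2)(3.27)(0.153)² = 0.038274 kg m²; centre at d = 0.11 m, so the parallel axis theorem gives I = 0.038274 + (3.27)(0.11)² = 0.077841 kg m².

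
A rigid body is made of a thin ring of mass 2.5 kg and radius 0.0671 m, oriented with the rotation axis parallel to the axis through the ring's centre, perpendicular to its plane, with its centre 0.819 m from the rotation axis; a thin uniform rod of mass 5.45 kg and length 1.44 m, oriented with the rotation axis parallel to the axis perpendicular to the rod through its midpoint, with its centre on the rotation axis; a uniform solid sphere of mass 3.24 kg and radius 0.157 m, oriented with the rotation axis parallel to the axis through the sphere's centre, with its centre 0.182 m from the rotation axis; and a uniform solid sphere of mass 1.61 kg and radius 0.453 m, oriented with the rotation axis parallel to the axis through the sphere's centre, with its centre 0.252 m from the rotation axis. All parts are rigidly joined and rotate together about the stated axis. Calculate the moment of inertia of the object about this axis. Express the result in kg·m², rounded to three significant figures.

Thin ring: I_cm = MR² = (2.5)(0.0671)² = 0.011256 kg·m²; centre at d = 0.819 m, so the parallel axis theorem gives I = 0.011256 + (2.5)(0.819)² = 1.6882 kg·m².
Thin rod: I_cm = (1/12)ML² = (1/12)(5.45)(1.44)² = 0.94176 kg·m²; axis through the centre, so I = 0.94176 kg·m².
Solid sphere: I_cm = (2/5)MR² = (2/5)(3.24)(0.157)² = 0.031945 kg·m²; centre at d = 0.182 m, so the parallel axis theorem gives I = 0.031945 + (3.24)(0.182)² = 0.13927 kg·m².
Solid sphere: I_cm = (2/5)MR² = (2/5)(1.61)(0.453)² = 0.13215 kg·m²; centre at d = 0.252 m, so the parallel axis theorem gives I = 0.13215 + (1.61)(0.252)² = 0.2344 kg·m².
Total I = 1.6882 + 0.94176 + 0.13927 + 0.2344 = 3.0036 kg·m².

3.00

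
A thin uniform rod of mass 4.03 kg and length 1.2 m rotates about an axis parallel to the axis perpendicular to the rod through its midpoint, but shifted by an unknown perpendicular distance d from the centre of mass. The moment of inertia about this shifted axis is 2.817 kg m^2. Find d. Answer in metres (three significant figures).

About the centre-of-mass axis, I_cm = (1/12)ML² = (1/12)(4.03)(1.2)² = 0.4836 kg m^2.
Parallel axis theorem: I = I_cm + Md², so Md² = 2.817 − 0.4836 = 2.3334 kg m^2.
d = √(2.3334 / 4.03) = 0.76093 m.

0.761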